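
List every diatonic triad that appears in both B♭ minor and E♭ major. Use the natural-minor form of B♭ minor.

Triads in B♭ minor (natural minor): B♭m (i), Cdim (ii°), D♭ (III), E♭m (iv), Fm (v), G♭ (VI), A♭ (VII).
Triads in E♭ major: E♭ (I), Fm (ii), Gm (iii), A♭ (IV), B♭ (V), Cm (vi), Ddim (vii°).
Shared triads with their functions: Fm (v in B♭ minor, ii in E♭ major); A♭ (VII in B♭ minor, IV in E♭ major).

Fm, A♭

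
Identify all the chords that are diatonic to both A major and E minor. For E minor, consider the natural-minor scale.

Bm, D

Triads in A major: A (I), Bm (ii), C♯m (iii), D (IV), E (V), F♯m (vi), G♯dim (vii°).
Triads in E minor (natural minor): Em (i), F♯dim (ii°), G (III), Am (iv), Bm (v), C (VI), D (VII).
Shared triads with their functions: Bm (ii in A major, v in E minor); D (IV in A major, VII in E minor).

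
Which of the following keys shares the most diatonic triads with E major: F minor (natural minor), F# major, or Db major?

Triads of E major: E (I), F#m (ii), G#m (iii), A (IV), B (V), C#m (vi), D#dim (vii°).
F minor (natural minor) shares 0: none.
F# major shares 2: G#m, B.
Db major shares 0: none.
The most common triads (2) are shared with F# major.

F# major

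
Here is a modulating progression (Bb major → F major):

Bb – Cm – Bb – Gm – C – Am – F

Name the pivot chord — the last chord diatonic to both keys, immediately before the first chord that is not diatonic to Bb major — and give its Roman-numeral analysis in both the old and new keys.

Chords diatonic to Bb major: Bb, Cm, Dm, Eb, F, Gm, Adim.
Reading the progression, the first chord not in that set is C, so the modulation leaves Bb major there.
The chord immediately before C is Gm, which is diatonic to both keys: vi in Bb major and ii in F major.

Gm — vi in Bb major, ii in F major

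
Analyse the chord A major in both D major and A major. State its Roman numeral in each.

The scale of D major is D E F# G A B C#; A is degree 5, and the triad built there (A-C#-E) is major, so it is V.
The scale of A major is A B C# D E F# G#; A is degree 1, and the triad built there (A-C#-E) is major, so it is I.

V in D major; I in A major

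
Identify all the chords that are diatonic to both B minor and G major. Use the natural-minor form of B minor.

Triads in B minor (natural minor): Bm (i), C#dim (ii°), D (III), Em (iv), F#m (v), G (VI), A (VII).
Triads in G major: G (I), Am (ii), Bm (iii), C (IV), D (V), Em (vi), F#dim (vii°).
Shared triads with their functions: Bm (i in B minor, iii in G major); D (III in B minor, V in G major); Em (iv in B minor, vi in G major); G (VI in B minor, I in G major).

Bm, D, Em, G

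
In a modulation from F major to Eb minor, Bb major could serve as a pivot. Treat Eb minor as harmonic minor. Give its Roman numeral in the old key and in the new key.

The scale of F major is F G A Bb C D E; Bb is degree 4, and the triad built there (Bb-D-F) is major, so it is IV.
The scale of Eb minor (harmonic minor) is Eb F Gb Ab Bb Cb D; Bb is degree 5, and the triad built there (Bb-D-F) is major, so it is V.

IV in F major; V in Eb minor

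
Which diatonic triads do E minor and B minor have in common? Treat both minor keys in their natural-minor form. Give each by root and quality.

Em, G, Bm, D

Triads in E minor (natural minor): E minor (i), F♯ diminished (ii°), G major (III), A minor (iv), B minor (v), C major (VI), D major (VII).
Triads in B minor (natural minor): B minor (i), C♯ diminished (ii°), D major (III), E minor (iv), F♯ minor (v), G major (VI), A major (VII).
Shared triads with their functions: E minor (i in E minor, iv in B minor); G major (III in E minor, VI in B minor); B minor (v in E minor, i in B minor); D major (VII in E minor, III in B minor).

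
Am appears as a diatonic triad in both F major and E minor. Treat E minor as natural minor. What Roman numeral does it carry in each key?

The scale of F major is F G A B♭ C D E; A is degree 3, and the triad built there (A-C-E) is minor, so it is iii.
The scale of E minor (natural minor) is E F♯ G A B C D; A is degree 4, and the triad built there (A-C-E) is minor, so it is iv.

iii in F major; iv in E minor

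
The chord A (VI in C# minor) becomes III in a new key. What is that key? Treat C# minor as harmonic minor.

F# minor

The numeral III denotes a major triad on scale degree 3. With A on degree 3, the tonic of the new key is F#.
Degree 3 carries a major triad in natural-minor keys, so the destination is F# minor.
Check: the diatonic triads of F# minor (natural minor) are F#m (i), G#dim (ii°), A (III), Bm (iv), C#m (v), D (VI), E (VII) — A is indeed III.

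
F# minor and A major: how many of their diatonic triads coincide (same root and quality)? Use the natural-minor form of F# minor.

7

Diatonic triads of F# minor (natural minor): F# minor (i), G# diminished (ii°), A major (III), B minor (iv), C# minor (v), D major (VI), E major (VII).
Diatonic triads of A major: A major (I), B minor (ii), C# minor (iii), D major (IV), E major (V), F# minor (vi), G# diminished (vii°).
Matching root and quality in both lists: F# minor, G# diminished, A major, B minor, C# minor, D major, E major.
That gives 7 common triads.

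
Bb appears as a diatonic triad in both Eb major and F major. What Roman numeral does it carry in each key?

V in Eb major; IV in F major

The scale of Eb major is Eb F G Ab Bb C D; Bb is degree 5, and the triad built there (Bb-D-F) is major, so it is V.
The scale of F major is F G A Bb C D E; Bb is degree 4, and the triad built there (Bb-D-F) is major, so it is IV.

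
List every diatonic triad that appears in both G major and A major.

Bm, D

Triads in G major: G (I), Am (ii), Bm (iii), C (IV), D (V), Em (vi), F#dim (vii°).
Triads in A major: A (I), Bm (ii), C#m (iii), D (IV), E (V), F#m (vi), G#dim (vii°).
Shared triads with their functions: Bm (iii in G major, ii in A major); D (V in G major, IV in A major).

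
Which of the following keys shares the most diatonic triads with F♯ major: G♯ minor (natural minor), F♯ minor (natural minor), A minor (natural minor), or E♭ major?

Triads of F♯ major: F♯ (I), G♯m (ii), A♯m (iii), B (IV), C♯ (V), D♯m (vi), E♯dim (vii°).
G♯ minor (natural minor) shares 4: F♯, G♯m, B, D♯m.
F♯ minor (natural minor) shares 0: none.
A minor (natural minor) shares 0: none.
E♭ major shares 0: none.
The most common triads (4) are shared with G♯ minor.

G♯ minor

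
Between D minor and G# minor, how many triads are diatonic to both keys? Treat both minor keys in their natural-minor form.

Diatonic triads of D minor (natural minor): D minor (i), E diminished (ii°), F major (III), G minor (iv), A minor (v), Bb major (VI), C major (VII).
Diatonic triads of G# minor (natural minor): G# minor (i), A# diminished (ii°), B major (III), C# minor (iv), D# minor (v), E major (VI), F# major (VII).
No triad has the same root and quality in both keys.

0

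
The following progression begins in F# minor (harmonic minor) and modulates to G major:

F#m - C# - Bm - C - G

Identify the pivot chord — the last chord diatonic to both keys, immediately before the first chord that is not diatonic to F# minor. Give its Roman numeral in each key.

Chords diatonic to F# minor: F#m, G#dim, Aaug, Bm, C#, D, E#dim.
Reading the progression, the first chord not in that set is C, so the modulation leaves F# minor there.
The chord immediately before C is Bm, which is diatonic to both keys: iv in F# minor and iii in G major.

Bm — iv in F# minor, iii in G major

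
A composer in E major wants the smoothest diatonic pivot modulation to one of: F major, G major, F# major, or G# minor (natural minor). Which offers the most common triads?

G# minor

Triads of E major: E major (I), F# minor (ii), G# minor (iii), A major (IV), B major (V), C# minor (vi), D# diminished (vii°).
F major shares 0: none.
G major shares 0: none.
F# major shares 2: G#m, B.
G# minor (natural minor) shares 4: E, G#m, B, C#m.
The most common triads (4) are shared with G# minor.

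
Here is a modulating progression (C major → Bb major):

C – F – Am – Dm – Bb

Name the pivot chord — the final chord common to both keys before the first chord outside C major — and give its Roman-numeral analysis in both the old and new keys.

Dm — ii in C major, iii in Bb major

Chords diatonic to C major: C, Dm, Em, F, G, Am, Bdim.
Reading the progression, the first chord not in that set is Bb, so the modulation leaves C major there.
The chord immediately before Bb is Dm, which is diatonic to both keys: ii in C major and iii in Bb major.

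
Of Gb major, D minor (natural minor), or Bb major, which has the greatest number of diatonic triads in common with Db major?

Triads of Db major: Db (I), Ebm (ii), Fm (iii), Gb (IV), Ab (V), Bbm (vi), Cdim (vii°).
Gb major shares 4: Db, Ebm, Gb, Bbm.
D minor (natural minor) shares 0: none.
Bb major shares 0: none.
The most common triads (4) are shared with Gb major.

Gb major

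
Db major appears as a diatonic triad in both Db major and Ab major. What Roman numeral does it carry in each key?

I in Db major; IV in Ab major

The scale of Db major is Db Eb F Gb Ab Bb C; Db is degree 1, and the triad built there (Db-F-Ab) is major, so it is I.
The scale of Ab major is Ab Bb C Db Eb F G; Db is degree 4, and the triad built there (Db-F-Ab) is major, so it is IV.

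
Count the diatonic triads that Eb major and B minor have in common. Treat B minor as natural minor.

0

Diatonic triads of Eb major: Eb (I), Fm (ii), Gm (iii), Ab (IV), Bb (V), Cm (vi), Ddim (vii°).
Diatonic triads of B minor (natural minor): Bm (i), C#dim (ii°), D (III), Em (iv), F#m (v), G (VI), A (VII).
No triad has the same root and quality in both keys.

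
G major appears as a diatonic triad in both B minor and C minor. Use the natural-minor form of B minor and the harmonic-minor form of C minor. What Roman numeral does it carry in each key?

The scale of B minor (natural minor) is B C# D E F# G A; G is degree 6, and the triad built there (G-B-D) is major, so it is VI.
The scale of C minor (harmonic minor) is C D Eb F G Ab B; G is degree 5, and the triad built there (G-B-D) is major, so it is V.

VI in B minor; V in C minor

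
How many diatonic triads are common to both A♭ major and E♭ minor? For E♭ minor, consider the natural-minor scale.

2

Diatonic triads of A♭ major: A♭ (I), B♭m (ii), Cm (iii), D♭ (IV), E♭ (V), Fm (vi), Gdim (vii°).
Diatonic triads of E♭ minor (natural minor): E♭m (i), Fdim (ii°), G♭ (III), A♭m (iv), B♭m (v), C♭ (VI), D♭ (VII).
Matching root and quality in both lists: B♭m, D♭.
That gives 2 common triads.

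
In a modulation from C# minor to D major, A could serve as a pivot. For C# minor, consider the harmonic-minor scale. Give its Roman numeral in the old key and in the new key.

VI in C# minor; V in D major

The scale of C# minor (harmonic minor) is C# D# E F# G# A B#; A is degree 6, and the triad built there (A-C#-E) is major, so it is VI.
The scale of D major is D E F# G A B C#; A is degree 5, and the triad built there (A-C#-E) is major, so it is V.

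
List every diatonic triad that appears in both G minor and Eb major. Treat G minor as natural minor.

Gm, Bb, Cm, Eb

Triads in G minor (natural minor): Gm (i), Adim (ii°), Bb (III), Cm (iv), Dm (v), Eb (VI), F (VII).
Triads in Eb major: Eb (I), Fm (ii), Gm (iii), Ab (IV), Bb (V), Cm (vi), Ddim (vii°).
Shared triads with their functions: Gm (i in G minor, iii in Eb major); Bb (III in G minor, V in Eb major); Cm (iv in G minor, vi in Eb major); Eb (VI in G minor, I in Eb major).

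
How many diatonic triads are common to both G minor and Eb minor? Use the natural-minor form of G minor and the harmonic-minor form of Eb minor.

1

Diatonic triads of G minor (natural minor): Gm (i), Adim (ii°), Bb (III), Cm (iv), Dm (v), Eb (VI), F (VII).
Diatonic triads of Eb minor (harmonic minor): Ebm (i), Fdim (ii°), Gbaug (III+), Abm (iv), Bb (V), Cb (VI), Ddim (vii°).
Matching root and quality in both lists: Bb.
That gives 1 common triad.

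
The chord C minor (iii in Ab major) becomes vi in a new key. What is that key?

Eb major

The numeral vi denotes a minor triad on scale degree 6. With C on degree 6, the tonic of the new key is Eb.
Degree 6 carries a minor triad in major keys, so the destination is Eb major.
Check: the diatonic triads of Eb major are Eb (I), Fm (ii), Gm (iii), Ab (IV), Bb (V), Cm (vi), Ddim (vii°) — C minor is indeed vi.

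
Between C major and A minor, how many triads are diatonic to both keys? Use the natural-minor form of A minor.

7

Diatonic triads of C major: C (I), Dm (ii), Em (iii), F (IV), G (V), Am (vi), Bdim (vii°).
Diatonic triads of A minor (natural minor): Am (i), Bdim (ii°), C (III), Dm (iv), Em (v), F (VI), G (VII).
Matching root and quality in both lists: C, Dm, Em, F, G, Am, Bdim.
That gives 7 common triads.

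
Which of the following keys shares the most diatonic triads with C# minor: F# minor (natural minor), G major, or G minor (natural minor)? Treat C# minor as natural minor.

F# minor

Triads of C# minor (natural minor): C# minor (i), D# diminished (ii°), E major (III), F# minor (iv), G# minor (v), A major (VI), B major (VII).
F# minor (natural minor) shares 4: C#m, E, F#m, A.
G major shares 0: none.
G minor (natural minor) shares 0: none.
The most common triads (4) are shared with F# minor.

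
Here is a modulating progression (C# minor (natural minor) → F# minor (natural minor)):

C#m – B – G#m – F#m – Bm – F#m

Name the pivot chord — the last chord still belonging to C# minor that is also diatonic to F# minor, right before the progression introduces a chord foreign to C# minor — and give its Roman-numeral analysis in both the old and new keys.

Chords diatonic to C# minor: C#m, D#dim, E, F#m, G#m, A, B.
Reading the progression, the first chord not in that set is Bm, so the modulation leaves C# minor there.
The chord immediately before Bm is F#m, which is diatonic to both keys: iv in C# minor and i in F# minor.

F#m — iv in C# minor, i in F# minor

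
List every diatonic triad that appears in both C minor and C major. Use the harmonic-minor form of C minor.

Triads in C minor (harmonic minor): C minor (i), D diminished (ii°), Eb augmented (III+), F minor (iv), G major (V), Ab major (VI), B diminished (vii°).
Triads in C major: C major (I), D minor (ii), E minor (iii), F major (IV), G major (V), A minor (vi), B diminished (vii°).
Shared triads with their functions: G major (V in C minor, V in C major); B diminished (vii° in C minor, vii° in C major).

G, Bdim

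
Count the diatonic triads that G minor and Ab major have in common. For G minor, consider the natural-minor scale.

2

Diatonic triads of G minor (natural minor): Gm (i), Adim (ii°), Bb (III), Cm (iv), Dm (v), Eb (VI), F (VII).
Diatonic triads of Ab major: Ab (I), Bbm (ii), Cm (iii), Db (IV), Eb (V), Fm (vi), Gdim (vii°).
Matching root and quality in both lists: Cm, Eb.
That gives 2 common triads.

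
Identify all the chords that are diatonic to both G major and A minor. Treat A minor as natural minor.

Triads in G major: G (I), Am (ii), Bm (iii), C (IV), D (V), Em (vi), F#dim (vii°).
Triads in A minor (natural minor): Am (i), Bdim (ii°), C (III), Dm (iv), Em (v), F (VI), G (VII).
Shared triads with their functions: G (I in G major, VII in A minor); Am (ii in G major, i in A minor); C (IV in G major, III in A minor); Em (vi in G major, v in A minor).

G, Am, C, Em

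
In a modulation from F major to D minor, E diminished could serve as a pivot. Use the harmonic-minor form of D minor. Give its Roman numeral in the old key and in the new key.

The scale of F major is F G A Bb C D E; E is degree 7, and the triad built there (E-G-Bb) is diminished, so it is vii°.
The scale of D minor (harmonic minor) is D E F G A Bb C#; E is degree 2, and the triad built there (E-G-Bb) is diminished, so it is ii°.

vii° in F major; ii° in D minor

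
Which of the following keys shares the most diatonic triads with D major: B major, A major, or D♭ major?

A major

Triads of D major: D (I), Em (ii), F♯m (iii), G (IV), A (V), Bm (vi), C♯dim (vii°).
B major shares 0: none.
A major shares 4: D, F♯m, A, Bm.
D♭ major shares 0: none.
The most common triads (4) are shared with A major.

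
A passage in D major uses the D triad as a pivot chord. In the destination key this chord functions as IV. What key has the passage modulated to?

The numeral IV denotes a major triad on scale degree 4. With D on degree 4, the tonic of the new key is A.
Degree 4 carries a major triad in major keys, so the destination is A major.
Check: the diatonic triads of A major are A (I), Bm (ii), C♯m (iii), D (IV), E (V), F♯m (vi), G♯dim (vii°) — D is indeed IV.

A major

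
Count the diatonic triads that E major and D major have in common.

Diatonic triads of E major: E (I), F#m (ii), G#m (iii), A (IV), B (V), C#m (vi), D#dim (vii°).
Diatonic triads of D major: D (I), Em (ii), F#m (iii), G (IV), A (V), Bm (vi), C#dim (vii°).
Matching root and quality in both lists: F#m, A.
That gives 2 common triads.

2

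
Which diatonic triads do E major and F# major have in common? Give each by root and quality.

G#m, B

Triads in E major: E (I), F#m (ii), G#m (iii), A (IV), B (V), C#m (vi), D#dim (vii°).
Triads in F# major: F# (I), G#m (ii), A#m (iii), B (IV), C# (V), D#m (vi), E#dim (vii°).
Shared triads with their functions: G#m (iii in E major, ii in F# major); B (V in E major, IV in F# major).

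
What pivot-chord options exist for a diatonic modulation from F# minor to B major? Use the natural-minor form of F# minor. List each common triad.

Triads in F# minor (natural minor): F# minor (i), G# diminished (ii°), A major (III), B minor (iv), C# minor (v), D major (VI), E major (VII).
Triads in B major: B major (I), C# minor (ii), D# minor (iii), E major (IV), F# major (V), G# minor (vi), A# diminished (vii°).
Shared triads with their functions: C# minor (v in F# minor, ii in B major); E major (VII in F# minor, IV in B major).

C#m, E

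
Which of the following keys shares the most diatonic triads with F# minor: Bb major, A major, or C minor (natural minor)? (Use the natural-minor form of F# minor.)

A major

Triads of F# minor (natural minor): F#m (i), G#dim (ii°), A (III), Bm (iv), C#m (v), D (VI), E (VII).
Bb major shares 0: none.
A major shares 7: F#m, G#dim, A, Bm, C#m, D, E.
C minor (natural minor) shares 0: none.
The most common triads (7) are shared with A major.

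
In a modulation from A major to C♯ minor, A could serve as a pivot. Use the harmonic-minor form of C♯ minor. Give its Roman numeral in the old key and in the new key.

I in A major; VI in C♯ minor

The scale of A major is A B C♯ D E F♯ G♯; A is degree 1, and the triad built there (A-C♯-E) is major, so it is I.
The scale of C♯ minor (harmonic minor) is C♯ D♯ E F♯ G♯ A B♯; A is degree 6, and the triad built there (A-C♯-E) is major, so it is VI.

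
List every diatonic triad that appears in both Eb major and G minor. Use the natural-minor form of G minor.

Triads in Eb major: Eb (I), Fm (ii), Gm (iii), Ab (IV), Bb (V), Cm (vi), Ddim (vii°).
Triads in G minor (natural minor): Gm (i), Adim (ii°), Bb (III), Cm (iv), Dm (v), Eb (VI), F (VII).
Shared triads with their functions: Eb (I in Eb major, VI in G minor); Gm (iii in Eb major, i in G minor); Bb (V in Eb major, III in G minor); Cm (vi in Eb major, iv in G minor).

Eb, Gm, Bb, Cm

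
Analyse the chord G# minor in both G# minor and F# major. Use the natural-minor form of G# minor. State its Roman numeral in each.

i in G# minor; ii in F# major

The scale of G# minor (natural minor) is G# A# B C# D# E F#; G# is degree 1, and the triad built there (G#-B-D#) is minor, so it is i.
The scale of F# major is F# G# A# B C# D# E#; G# is degree 2, and the triad built there (G#-B-D#) is minor, so it is ii.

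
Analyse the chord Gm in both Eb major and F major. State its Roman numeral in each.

The scale of Eb major is Eb F G Ab Bb C D; G is degree 3, and the triad built there (G-Bb-D) is minor, so it is iii.
The scale of F major is F G A Bb C D E; G is degree 2, and the triad built there (G-Bb-D) is minor, so it is ii.

iii in Eb major; ii in F major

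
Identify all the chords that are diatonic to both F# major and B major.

F#, G#m, B, D#m

Triads in F# major: F# (I), G#m (ii), A#m (iii), B (IV), C# (V), D#m (vi), E#dim (vii°).
Triads in B major: B (I), C#m (ii), D#m (iii), E (IV), F# (V), G#m (vi), A#dim (vii°).
Shared triads with their functions: F# (I in F# major, V in B major); G#m (ii in F# major, vi in B major); B (IV in F# major, I in B major); D#m (vi in F# major, iii in B major).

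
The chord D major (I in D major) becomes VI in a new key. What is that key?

F# minor

The numeral VI denotes a major triad on scale degree 6. With D on degree 6, the tonic of the new key is F#.
Degree 6 carries a major triad in minor keys, so the destination is F# minor.
Check: the diatonic triads of F# minor (natural minor) are F#m (i), G#dim (ii°), A (III), Bm (iv), C#m (v), D (VI), E (VII) — D major is indeed VI.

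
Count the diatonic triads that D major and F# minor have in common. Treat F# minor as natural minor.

4

Diatonic triads of D major: D (I), Em (ii), F#m (iii), G (IV), A (V), Bm (vi), C#dim (vii°).
Diatonic triads of F# minor (natural minor): F#m (i), G#dim (ii°), A (III), Bm (iv), C#m (v), D (VI), E (VII).
Matching root and quality in both lists: D, F#m, A, Bm.
That gives 4 common triads.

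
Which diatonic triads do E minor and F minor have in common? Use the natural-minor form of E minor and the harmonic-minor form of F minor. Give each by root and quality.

Triads in E minor (natural minor): E minor (i), F♯ diminished (ii°), G major (III), A minor (iv), B minor (v), C major (VI), D major (VII).
Triads in F minor (harmonic minor): F minor (i), G diminished (ii°), A♭ augmented (III+), B♭ minor (iv), C major (V), D♭ major (VI), E diminished (vii°).
Shared triads with their functions: C major (VI in E minor, V in F minor).

C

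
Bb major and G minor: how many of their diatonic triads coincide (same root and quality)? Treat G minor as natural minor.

Diatonic triads of Bb major: Bb major (I), C minor (ii), D minor (iii), Eb major (IV), F major (V), G minor (vi), A diminished (vii°).
Diatonic triads of G minor (natural minor): G minor (i), A diminished (ii°), Bb major (III), C minor (iv), D minor (v), Eb major (VI), F major (VII).
Matching root and quality in both lists: Bb major, C minor, D minor, Eb major, F major, G minor, A diminished.
That gives 7 common triads.

7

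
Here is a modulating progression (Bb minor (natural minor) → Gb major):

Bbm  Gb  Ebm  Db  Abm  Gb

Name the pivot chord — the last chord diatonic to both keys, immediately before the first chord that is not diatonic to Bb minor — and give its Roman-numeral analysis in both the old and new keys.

Chords diatonic to Bb minor: Bbm, Cdim, Db, Ebm, Fm, Gb, Ab.
Reading the progression, the first chord not in that set is Abm, so the modulation leaves Bb minor there.
The chord immediately before Abm is Db, which is diatonic to both keys: III in Bb minor and V in Gb major.

Db — III in Bb minor, V in Gb major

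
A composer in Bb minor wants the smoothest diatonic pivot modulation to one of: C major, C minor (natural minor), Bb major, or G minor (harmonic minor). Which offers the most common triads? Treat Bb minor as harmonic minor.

Triads of Bb minor (harmonic minor): Bbm (i), Cdim (ii°), Dbaug (III+), Ebm (iv), F (V), Gb (VI), Adim (vii°).
C major shares 1: F.
C minor (natural minor) shares 0: none.
Bb major shares 2: F, Adim.
G minor (harmonic minor) shares 1: Adim.
The most common triads (2) are shared with Bb major.

Bb major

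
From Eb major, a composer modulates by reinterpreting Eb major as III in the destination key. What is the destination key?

The numeral III denotes a major triad on scale degree 3. With Eb on degree 3, the tonic of the new key is C.
Degree 3 carries a major triad in natural-minor keys, so the destination is C minor.
Check: the diatonic triads of C minor (natural minor) are Cm (i), Ddim (ii°), Eb (III), Fm (iv), Gm (v), Ab (VI), Bb (VII) — Eb major is indeed III.

C minor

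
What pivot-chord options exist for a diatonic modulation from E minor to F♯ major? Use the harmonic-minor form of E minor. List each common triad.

B

Triads in E minor (harmonic minor): Em (i), F♯dim (ii°), Gaug (III+), Am (iv), B (V), C (VI), D♯dim (vii°).
Triads in F♯ major: F♯ (I), G♯m (ii), A♯m (iii), B (IV), C♯ (V), D♯m (vi), E♯dim (vii°).
Shared triads with their functions: B (V in E minor, IV in F♯ major).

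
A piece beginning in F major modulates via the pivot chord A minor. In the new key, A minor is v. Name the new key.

D minor

The numeral v denotes a minor triad on scale degree 5. With A on degree 5, the tonic of the new key is D.
Degree 5 carries a minor triad in natural-minor keys, so the destination is D minor.
Check: the diatonic triads of D minor (natural minor) are Dm (i), Edim (ii°), F (III), Gm (iv), Am (v), B♭ (VI), C (VII) — A minor is indeed v.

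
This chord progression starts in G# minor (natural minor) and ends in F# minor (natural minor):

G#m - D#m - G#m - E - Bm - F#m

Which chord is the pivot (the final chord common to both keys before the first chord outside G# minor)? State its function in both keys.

E — VI in G# minor, VII in F# minor

Chords diatonic to G# minor: G#m, A#dim, B, C#m, D#m, E, F#.
Reading the progression, the first chord not in that set is Bm, so the modulation leaves G# minor there.
The chord immediately before Bm is E, which is diatonic to both keys: VI in G# minor and VII in F# minor.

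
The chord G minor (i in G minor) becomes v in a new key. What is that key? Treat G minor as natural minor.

The numeral v denotes a minor triad on scale degree 5. With G on degree 5, the tonic of the new key is C.
Degree 5 carries a minor triad in natural-minor keys, so the destination is C minor.
Check: the diatonic triads of C minor (natural minor) are Cm (i), Ddim (ii°), Eb (III), Fm (iv), Gm (v), Ab (VI), Bb (VII) — G minor is indeed v.

C minor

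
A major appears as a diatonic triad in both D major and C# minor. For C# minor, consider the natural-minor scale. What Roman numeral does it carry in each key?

V in D major; VI in C# minor

The scale of D major is D E F# G A B C#; A is degree 5, and the triad built there (A-C#-E) is major, so it is V.
The scale of C# minor (natural minor) is C# D# E F# G# A B; A is degree 6, and the triad built there (A-C#-E) is major, so it is VI.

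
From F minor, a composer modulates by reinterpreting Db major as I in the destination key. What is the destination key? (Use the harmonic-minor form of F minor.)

Db major

The numeral I denotes a major triad on scale degree 1. With Db on degree 1, the tonic of the new key is Db.
Degree 1 carries a major triad in major keys, so the destination is Db major.
Check: the diatonic triads of Db major are Db (I), Ebm (ii), Fm (iii), Gb (IV), Ab (V), Bbm (vi), Cdim (vii°) — Db major is indeed I.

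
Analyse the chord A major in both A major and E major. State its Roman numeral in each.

The scale of A major is A B C# D E F# G#; A is degree 1, and the triad built there (A-C#-E) is major, so it is I.
The scale of E major is E F# G# A B C# D#; A is degree 4, and the triad built there (A-C#-E) is major, so it is IV.

I in A major; IV in E major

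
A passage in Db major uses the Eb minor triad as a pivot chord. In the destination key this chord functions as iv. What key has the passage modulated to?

Bb minor

The numeral iv denotes a minor triad on scale degree 4. With Eb on degree 4, the tonic of the new key is Bb.
Degree 4 carries a minor triad in minor keys, so the destination is Bb minor.
Check: the diatonic triads of Bb minor (natural minor) are Bbm (i), Cdim (ii°), Db (III), Ebm (iv), Fm (v), Gb (VI), Ab (VII) — Eb minor is indeed iv.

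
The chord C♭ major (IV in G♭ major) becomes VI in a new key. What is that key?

The numeral VI denotes a major triad on scale degree 6. With C♭ on degree 6, the tonic of the new key is E♭.
Degree 6 carries a major triad in minor keys, so the destination is E♭ minor.
Check: the diatonic triads of E♭ minor (natural minor) are E♭m (i), Fdim (ii°), G♭ (III), A♭m (iv), B♭m (v), C♭ (VI), D♭ (VII) — C♭ major is indeed VI.

E♭ minor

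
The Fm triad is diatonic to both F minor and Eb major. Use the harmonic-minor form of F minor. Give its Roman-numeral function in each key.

i in F minor; ii in Eb major

The scale of F minor (harmonic minor) is F G Ab Bb C Db E; F is degree 1, and the triad built there (F-Ab-C) is minor, so it is i.
The scale of Eb major is Eb F G Ab Bb C D; F is degree 2, and the triad built there (F-Ab-C) is minor, so it is ii.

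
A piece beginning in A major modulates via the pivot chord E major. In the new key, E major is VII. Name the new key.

The numeral VII denotes a major triad on scale degree 7. With E on degree 7, the tonic of the new key is F#.
Degree 7 carries a major triad in natural-minor keys, so the destination is F# minor.
Check: the diatonic triads of F# minor (natural minor) are F#m (i), G#dim (ii°), A (III), Bm (iv), C#m (v), D (VI), E (VII) — E major is indeed VII.

F# minor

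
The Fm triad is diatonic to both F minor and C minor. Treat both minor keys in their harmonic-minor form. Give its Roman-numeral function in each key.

The scale of F minor (harmonic minor) is F G Ab Bb C Db E; F is degree 1, and the triad built there (F-Ab-C) is minor, so it is i.
The scale of C minor (harmonic minor) is C D Eb F G Ab B; F is degree 4, and the triad built there (F-Ab-C) is minor, so it is iv.

i in F minor; iv in C minor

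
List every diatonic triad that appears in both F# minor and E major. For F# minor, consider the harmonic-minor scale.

Triads in F# minor (harmonic minor): F# minor (i), G# diminished (ii°), A augmented (III+), B minor (iv), C# major (V), D major (VI), E# diminished (vii°).
Triads in E major: E major (I), F# minor (ii), G# minor (iii), A major (IV), B major (V), C# minor (vi), D# diminished (vii°).
Shared triads with their functions: F# minor (i in F# minor, ii in E major).

F#m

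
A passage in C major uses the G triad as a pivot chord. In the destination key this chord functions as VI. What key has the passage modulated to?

The numeral VI denotes a major triad on scale degree 6. With G on degree 6, the tonic of the new key is B.
Degree 6 carries a major triad in minor keys, so the destination is B minor.
Check: the diatonic triads of B minor (natural minor) are Bm (i), C#dim (ii°), D (III), Em (iv), F#m (v), G (VI), A (VII) — G is indeed VI.

B minor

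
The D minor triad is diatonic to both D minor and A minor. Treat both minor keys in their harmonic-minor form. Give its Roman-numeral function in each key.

The scale of D minor (harmonic minor) is D E F G A B♭ C♯; D is degree 1, and the triad built there (D-F-A) is minor, so it is i.
The scale of A minor (harmonic minor) is A B C D E F G♯; D is degree 4, and the triad built there (D-F-A) is minor, so it is iv.

i in D minor; iv in A minor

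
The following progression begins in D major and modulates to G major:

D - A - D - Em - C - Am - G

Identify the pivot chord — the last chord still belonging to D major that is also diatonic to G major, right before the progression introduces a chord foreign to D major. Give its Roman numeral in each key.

Chords diatonic to D major: D, Em, F♯m, G, A, Bm, C♯dim.
Reading the progression, the first chord not in that set is C, so the modulation leaves D major there.
The chord immediately before C is Em, which is diatonic to both keys: ii in D major and vi in G major.

Em — ii in D major, vi in G major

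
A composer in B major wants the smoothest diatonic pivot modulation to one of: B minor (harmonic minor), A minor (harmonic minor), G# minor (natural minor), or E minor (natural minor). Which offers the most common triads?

G# minor

Triads of B major: B major (I), C# minor (ii), D# minor (iii), E major (IV), F# major (V), G# minor (vi), A# diminished (vii°).
B minor (harmonic minor) shares 2: F#, A#dim.
A minor (harmonic minor) shares 1: E.
G# minor (natural minor) shares 7: B, C#m, D#m, E, F#, G#m, A#dim.
E minor (natural minor) shares 0: none.
The most common triads (7) are shared with G# minor.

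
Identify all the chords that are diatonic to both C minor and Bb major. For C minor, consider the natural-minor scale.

Triads in C minor (natural minor): C minor (i), D diminished (ii°), Eb major (III), F minor (iv), G minor (v), Ab major (VI), Bb major (VII).
Triads in Bb major: Bb major (I), C minor (ii), D minor (iii), Eb major (IV), F major (V), G minor (vi), A diminished (vii°).
Shared triads with their functions: C minor (i in C minor, ii in Bb major); Eb major (III in C minor, IV in Bb major); G minor (v in C minor, vi in Bb major); Bb major (VII in C minor, I in Bb major).

Cm, Eb, Gm, Bb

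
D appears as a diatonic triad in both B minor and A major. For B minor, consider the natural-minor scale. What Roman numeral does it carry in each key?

III in B minor; IV in A major

The scale of B minor (natural minor) is B C# D E F# G A; D is degree 3, and the triad built there (D-F#-A) is major, so it is III.
The scale of A major is A B C# D E F# G#; D is degree 4, and the triad built there (D-F#-A) is major, so it is IV.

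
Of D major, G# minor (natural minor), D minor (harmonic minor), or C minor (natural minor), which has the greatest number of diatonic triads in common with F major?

D minor

Triads of F major: F major (I), G minor (ii), A minor (iii), Bb major (IV), C major (V), D minor (vi), E diminished (vii°).
D major shares 0: none.
G# minor (natural minor) shares 0: none.
D minor (harmonic minor) shares 4: Gm, Bb, Dm, Edim.
C minor (natural minor) shares 2: Gm, Bb.
The most common triads (4) are shared with D minor.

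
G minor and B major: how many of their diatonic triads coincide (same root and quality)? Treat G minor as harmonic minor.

0

Diatonic triads of G minor (harmonic minor): Gm (i), Adim (ii°), B♭aug (III+), Cm (iv), D (V), E♭ (VI), F♯dim (vii°).
Diatonic triads of B major: B (I), C♯m (ii), D♯m (iii), E (IV), F♯ (V), G♯m (vi), A♯dim (vii°).
No triad has the same root and quality in both keys.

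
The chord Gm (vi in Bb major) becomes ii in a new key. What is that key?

F major

The numeral ii denotes a minor triad on scale degree 2. With G on degree 2, the tonic of the new key is F.
Degree 2 carries a minor triad in major keys, so the destination is F major.
Check: the diatonic triads of F major are F (I), Gm (ii), Am (iii), Bb (IV), C (V), Dm (vi), Edim (vii°) — Gm is indeed ii.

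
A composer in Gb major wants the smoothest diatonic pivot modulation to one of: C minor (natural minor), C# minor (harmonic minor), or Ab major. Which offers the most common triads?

Ab major

Triads of Gb major: Gb major (I), Ab minor (ii), Bb minor (iii), Cb major (IV), Db major (V), Eb minor (vi), F diminished (vii°).
C minor (natural minor) shares 0: none.
C# minor (harmonic minor) shares 0: none.
Ab major shares 2: Bbm, Db.
The most common triads (2) are shared with Ab major.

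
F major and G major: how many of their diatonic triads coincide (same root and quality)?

2

Diatonic triads of F major: F (I), Gm (ii), Am (iii), Bb (IV), C (V), Dm (vi), Edim (vii°).
Diatonic triads of G major: G (I), Am (ii), Bm (iii), C (IV), D (V), Em (vi), F#dim (vii°).
Matching root and quality in both lists: Am, C.
That gives 2 common triads.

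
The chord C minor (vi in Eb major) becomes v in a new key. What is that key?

F minor

The numeral v denotes a minor triad on scale degree 5. With C on degree 5, the tonic of the new key is F.
Degree 5 carries a minor triad in natural-minor keys, so the destination is F minor.
Check: the diatonic triads of F minor (natural minor) are Fm (i), Gdim (ii°), Ab (III), Bbm (iv), Cm (v), Db (VI), Eb (VII) — C minor is indeed v.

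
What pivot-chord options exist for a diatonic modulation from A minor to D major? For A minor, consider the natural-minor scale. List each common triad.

Em, G

Triads in A minor (natural minor): A minor (i), B diminished (ii°), C major (III), D minor (iv), E minor (v), F major (VI), G major (VII).
Triads in D major: D major (I), E minor (ii), F# minor (iii), G major (IV), A major (V), B minor (vi), C# diminished (vii°).
Shared triads with their functions: E minor (v in A minor, ii in D major); G major (VII in A minor, IV in D major).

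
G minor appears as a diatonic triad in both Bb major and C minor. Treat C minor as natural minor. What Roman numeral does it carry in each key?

vi in Bb major; v in C minor

The scale of Bb major is Bb C D Eb F G A; G is degree 6, and the triad built there (G-Bb-D) is minor, so it is vi.
The scale of C minor (natural minor) is C D Eb F G Ab Bb; G is degree 5, and the triad built there (G-Bb-D) is minor, so it is v.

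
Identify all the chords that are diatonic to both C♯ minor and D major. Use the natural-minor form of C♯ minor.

F♯m, A

Triads in C♯ minor (natural minor): C♯m (i), D♯dim (ii°), E (III), F♯m (iv), G♯m (v), A (VI), B (VII).
Triads in D major: D (I), Em (ii), F♯m (iii), G (IV), A (V), Bm (vi), C♯dim (vii°).
Shared triads with their functions: F♯m (iv in C♯ minor, iii in D major); A (VI in C♯ minor, V in D major).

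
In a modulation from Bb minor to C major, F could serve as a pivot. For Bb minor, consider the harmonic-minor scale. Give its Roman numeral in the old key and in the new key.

V in Bb minor; IV in C major

The scale of Bb minor (harmonic minor) is Bb C Db Eb F Gb A; F is degree 5, and the triad built there (F-A-C) is major, so it is V.
The scale of C major is C D E F G A B; F is degree 4, and the triad built there (F-A-C) is major, so it is IV.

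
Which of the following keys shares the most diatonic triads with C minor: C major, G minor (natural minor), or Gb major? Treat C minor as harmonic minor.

Triads of C minor (harmonic minor): C minor (i), D diminished (ii°), Eb augmented (III+), F minor (iv), G major (V), Ab major (VI), B diminished (vii°).
C major shares 2: G, Bdim.
G minor (natural minor) shares 1: Cm.
Gb major shares 0: none.
The most common triads (2) are shared with C major.

C major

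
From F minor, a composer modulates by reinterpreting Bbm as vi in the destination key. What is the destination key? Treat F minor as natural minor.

Db major

The numeral vi denotes a minor triad on scale degree 6. With Bb on degree 6, the tonic of the new key is Db.
Degree 6 carries a minor triad in major keys, so the destination is Db major.
Check: the diatonic triads of Db major are Db (I), Ebm (ii), Fm (iii), Gb (IV), Ab (V), Bbm (vi), Cdim (vii°) — Bbm is indeed vi.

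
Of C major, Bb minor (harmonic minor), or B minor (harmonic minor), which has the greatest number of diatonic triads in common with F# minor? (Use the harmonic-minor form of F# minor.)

Triads of F# minor (harmonic minor): F# minor (i), G# diminished (ii°), A augmented (III+), B minor (iv), C# major (V), D major (VI), E# diminished (vii°).
C major shares 0: none.
Bb minor (harmonic minor) shares 0: none.
B minor (harmonic minor) shares 1: Bm.
The most common triads (1) are shared with B minor.

B minor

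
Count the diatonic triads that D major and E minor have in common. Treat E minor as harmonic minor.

1

Diatonic triads of D major: D (I), Em (ii), F#m (iii), G (IV), A (V), Bm (vi), C#dim (vii°).
Diatonic triads of E minor (harmonic minor): Em (i), F#dim (ii°), Gaug (III+), Am (iv), B (V), C (VI), D#dim (vii°).
Matching root and quality in both lists: Em.
That gives 1 common triad.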